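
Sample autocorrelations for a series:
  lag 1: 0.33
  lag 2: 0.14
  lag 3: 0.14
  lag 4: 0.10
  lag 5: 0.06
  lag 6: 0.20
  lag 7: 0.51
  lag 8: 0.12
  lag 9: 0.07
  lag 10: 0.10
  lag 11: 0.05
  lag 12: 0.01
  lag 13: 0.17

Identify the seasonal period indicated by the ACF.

7

The largest autocorrelation is r_7 = 0.51; the remaining lags stay at or below 0.33. The elevated value at lag 1 (0.33), dropping to 0.14 at lag 2, reflects decaying short-term dependence rather than seasonality.
The dominant spike at lag 7 indicates a seasonal period of 7.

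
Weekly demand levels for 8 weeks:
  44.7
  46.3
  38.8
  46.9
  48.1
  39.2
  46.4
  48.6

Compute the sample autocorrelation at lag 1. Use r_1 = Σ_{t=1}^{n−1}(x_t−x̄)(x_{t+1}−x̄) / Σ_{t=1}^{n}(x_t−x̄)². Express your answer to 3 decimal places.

-0.353

Mean x̄ = (44.7 + 46.3 + 38.8 + 46.9 + 48.1 + 39.2 + 46.4 + 48.6)/8 = 44.8750
Deviations from mean: -0.1750, 1.4250, -6.0750, 2.0250, 3.2250, -5.6750, 1.5250, 3.7250
Σ(x_t−x̄)(x_{t+1}−x̄) = (-0.2494) + (-8.6569) + (-12.3019) + (6.5306) + (-18.3019) + (-8.6544) + (5.6806) = -35.9531
Denominator Σ(x_t−x̄)² = 101.8750
r_1 = -35.9531 / 101.8750 = -0.353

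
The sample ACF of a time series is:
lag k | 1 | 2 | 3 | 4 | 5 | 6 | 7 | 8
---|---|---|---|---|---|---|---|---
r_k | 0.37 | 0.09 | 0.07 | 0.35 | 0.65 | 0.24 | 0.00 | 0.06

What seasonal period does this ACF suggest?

The largest autocorrelation is r_5 = 0.65; the remaining lags stay at or below 0.37. The elevated value at lag 1 (0.37), dropping to 0.09 at lag 2, reflects decaying short-term dependence rather than seasonality.
The dominant spike at lag 5 indicates a seasonal period of 5.

5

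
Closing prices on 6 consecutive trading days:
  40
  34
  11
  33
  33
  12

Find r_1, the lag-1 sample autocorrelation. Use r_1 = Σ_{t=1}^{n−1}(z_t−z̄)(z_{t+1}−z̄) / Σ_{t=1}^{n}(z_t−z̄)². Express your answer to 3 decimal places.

-0.223

Mean z̄ = (40 + 34 + 11 + 33 + 33 + 12)/6 = 27.1667
Numerator Σ_{t=1}^{5}(z_t−z̄)(z_{t+1}−z̄) = -171.5278
Denominator Σ(z_t−z̄)² = 770.8333
r_1 = -171.5278 / 770.8333 = -0.223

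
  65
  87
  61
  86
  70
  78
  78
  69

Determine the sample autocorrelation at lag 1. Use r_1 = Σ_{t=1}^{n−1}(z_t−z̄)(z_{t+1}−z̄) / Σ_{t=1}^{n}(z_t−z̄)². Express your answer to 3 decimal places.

-0.809

Mean z̄ = (65 + 87 + 61 + 86 + 70 + 78 + 78 + 69)/8 = 74.2500
Deviations from mean: -9.2500, 12.7500, -13.2500, 11.7500, -4.2500, 3.7500, 3.7500, -5.2500
Σ(z_t−z̄)(z_{t+1}−z̄) = (-117.9375) + (-168.9375) + (-155.6875) + (-49.9375) + (-15.9375) + (14.0625) + (-19.6875) = -514.0625
Denominator Σ(z_t−z̄)² = 635.5000
r_1 = -514.0625 / 635.5000 = -0.809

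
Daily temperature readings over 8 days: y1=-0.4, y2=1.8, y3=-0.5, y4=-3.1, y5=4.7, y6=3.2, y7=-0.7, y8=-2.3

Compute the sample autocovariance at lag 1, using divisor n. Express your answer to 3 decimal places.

Mean ȳ = (-0.4 + 1.8 − 0.5 − 3.1 + 4.7 + 3.2 − 0.7 − 2.3)/8 = 0.3375
Σ_{t=1}^{7}(y_t−ȳ)(y_{t+1}−ȳ) = -2.1664
γ_1 = -2.1664 / 8 = -0.271

-0.271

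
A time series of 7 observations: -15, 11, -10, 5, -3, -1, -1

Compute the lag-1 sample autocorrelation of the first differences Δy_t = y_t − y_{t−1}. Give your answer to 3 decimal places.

First differences Δy: 26, -21, 15, -8, 2, 0
Mean of differences = 2.3333
Numerator Σ(Δy_t−Δȳ)(Δy_{t+1}−Δȳ) = -974.4444
Denominator Σ(Δy_t−Δȳ)² = 1377.3333
r_1(Δy) = -974.4444 / 1377.3333 = -0.707

-0.707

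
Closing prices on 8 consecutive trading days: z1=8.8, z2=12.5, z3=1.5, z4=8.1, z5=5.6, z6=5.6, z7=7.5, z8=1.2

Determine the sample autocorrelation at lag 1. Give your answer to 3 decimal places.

Mean z̄ = (8.8 + 12.5 + 1.5 + 8.1 + 5.6 + 5.6 + 7.5 + 1.2)/8 = 6.3500
Deviations from mean: 2.4500, 6.1500, -4.8500, 1.7500, -0.7500, -0.7500, 1.1500, -5.1500
Numerator Σ_{t=1}^{7}(z_t−z̄)(z_{t+1}−z̄) = -30.7825
Denominator Σ(z_t−z̄)² = 99.3800
r_1 = -30.7825 / 99.3800 = -0.310

-0.310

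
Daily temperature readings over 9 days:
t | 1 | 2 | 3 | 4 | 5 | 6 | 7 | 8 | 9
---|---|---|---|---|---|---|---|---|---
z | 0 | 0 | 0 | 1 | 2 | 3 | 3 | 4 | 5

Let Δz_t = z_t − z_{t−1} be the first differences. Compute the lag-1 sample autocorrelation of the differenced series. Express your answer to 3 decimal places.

0.058

First differences Δz: 0, 0, 1, 1, 1, 0, 1, 1
Mean of differences = 0.6250
Numerator Σ(Δz_t−Δz̄)(Δz_{t+1}−Δz̄) = 0.1094
Denominator Σ(Δz_t−Δz̄)² = 1.8750
r_1(Δz) = 0.1094 / 1.8750 = 0.058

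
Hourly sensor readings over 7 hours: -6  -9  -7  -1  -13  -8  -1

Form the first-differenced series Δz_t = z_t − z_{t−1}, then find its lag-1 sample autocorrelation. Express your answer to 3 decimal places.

First differences Δz: -3, 2, 6, -12, 5, 7
Mean of differences = 0.8333
Numerator Σ(Δz_t−Δz̄)(Δz_{t+1}−Δz̄) = -92.5278
Denominator Σ(Δz_t−Δz̄)² = 262.8333
r_1(Δz) = -92.5278 / 262.8333 = -0.352

-0.352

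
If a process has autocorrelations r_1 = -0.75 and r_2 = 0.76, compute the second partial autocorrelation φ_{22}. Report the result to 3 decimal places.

φ_{22} = (r_2 − r_1²) / (1 − r_1²)
r_1² = (-0.75)² = 0.5625
Numerator = 0.76 − 0.5625 = 0.1975; denominator = 1 − 0.5625 = 0.4375
φ_{22} = 0.1975 / 0.4375 = 0.451

0.451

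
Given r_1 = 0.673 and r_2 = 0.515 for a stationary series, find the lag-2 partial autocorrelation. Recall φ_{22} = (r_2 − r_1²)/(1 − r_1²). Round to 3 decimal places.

0.113

φ_{22} = (r_2 − r_1²) / (1 − r_1²)
r_1² = (0.673)² = 0.452929
Numerator = 0.515 − 0.4529 = 0.0621; denominator = 1 − 0.4529 = 0.5471
φ_{22} = 0.0621 / 0.5471 = 0.113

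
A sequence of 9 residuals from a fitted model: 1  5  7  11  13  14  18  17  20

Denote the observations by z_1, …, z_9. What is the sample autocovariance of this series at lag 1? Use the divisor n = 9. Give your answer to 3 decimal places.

22.241

Mean z̄ = (1 + 5 + 7 + 11 + 13 + 14 + 18 + 17 + 20)/9 = 11.7778
Σ_{t=1}^{8}(z_t−z̄)(z_{t+1}−z̄) = 200.1728
γ_1 = 200.1728 / 9 = 22.241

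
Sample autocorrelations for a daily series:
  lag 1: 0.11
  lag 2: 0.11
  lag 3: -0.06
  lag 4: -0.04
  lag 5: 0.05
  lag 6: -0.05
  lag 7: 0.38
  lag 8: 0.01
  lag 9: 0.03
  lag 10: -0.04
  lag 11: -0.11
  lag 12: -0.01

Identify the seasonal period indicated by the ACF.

The largest autocorrelation is r_7 = 0.38; the remaining lags stay at or below 0.11.
The dominant spike at lag 7 indicates a seasonal period of 7.

7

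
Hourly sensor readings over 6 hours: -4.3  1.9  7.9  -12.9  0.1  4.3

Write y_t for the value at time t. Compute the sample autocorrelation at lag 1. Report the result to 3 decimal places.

Mean ȳ = (-4.3 + 1.9 + 7.9 − 12.9 + 0.1 + 4.3)/6 = -0.5000
Deviations from mean: -3.8000, 2.4000, 8.4000, -12.4000, 0.6000, 4.8000
Numerator Σ_{t=1}^{5}(y_t−ȳ)(y_{t+1}−ȳ) = -97.6800
Denominator Σ(y_t−ȳ)² = 267.9200
r_1 = -97.6800 / 267.9200 = -0.365

-0.365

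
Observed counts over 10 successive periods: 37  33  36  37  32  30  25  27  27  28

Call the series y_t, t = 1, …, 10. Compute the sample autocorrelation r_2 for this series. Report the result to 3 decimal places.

Mean ȳ = (37 + 33 + 36 + 37 + 32 + 30 + 25 + 27 + 27 + 28)/10 = 31.2000
Numerator Σ_{t=1}^{8}(y_t−ȳ)(y_{t+2}−ȳ) = 74.7200
Denominator Σ(y_t−ȳ)² = 179.6000
r_2 = 74.7200 / 179.6000 = 0.416

0.416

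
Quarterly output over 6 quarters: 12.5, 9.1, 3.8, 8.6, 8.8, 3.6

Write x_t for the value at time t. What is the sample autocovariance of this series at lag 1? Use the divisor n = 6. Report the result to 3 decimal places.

-0.959

Mean x̄ = (12.5 + 9.1 + 3.8 + 8.6 + 8.8 + 3.6)/6 = 7.7333
Σ_{t=1}^{5}(x_t−x̄)(x_{t+1}−x̄) = -5.7544
γ_1 = -5.7544 / 6 = -0.959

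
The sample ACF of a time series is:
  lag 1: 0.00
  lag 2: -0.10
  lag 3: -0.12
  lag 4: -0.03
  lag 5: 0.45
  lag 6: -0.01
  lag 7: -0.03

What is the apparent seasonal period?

The largest autocorrelation is r_5 = 0.45; the remaining lags stay at or below 0.00.
The dominant spike at lag 5 indicates a seasonal period of 5.

5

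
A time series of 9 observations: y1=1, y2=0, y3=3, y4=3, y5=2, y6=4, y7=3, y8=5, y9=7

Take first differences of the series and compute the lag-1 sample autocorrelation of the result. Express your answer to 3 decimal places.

-0.478

First differences Δy: -1, 3, 0, -1, 2, -1, 2, 2
Mean of differences = 0.7500
Numerator Σ(Δy_t−Δȳ)(Δy_{t+1}−Δȳ) = -9.3125
Denominator Σ(Δy_t−Δȳ)² = 19.5000
r_1(Δy) = -9.3125 / 19.5000 = -0.478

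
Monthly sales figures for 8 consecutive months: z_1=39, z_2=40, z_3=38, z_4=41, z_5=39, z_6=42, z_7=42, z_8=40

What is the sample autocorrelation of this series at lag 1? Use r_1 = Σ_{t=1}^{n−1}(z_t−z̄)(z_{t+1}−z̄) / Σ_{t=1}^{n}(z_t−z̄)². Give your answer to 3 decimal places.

Mean z̄ = (39 + 40 + 38 + 41 + 39 + 42 + 42 + 40)/8 = 40.1250
Σ(z_t−z̄)(z_{t+1}−z̄) = (0.1406) + (0.2656) + (-1.8594) + (-0.9844) + (-2.1094) + (3.5156) + (-0.2344) = -1.2656
Denominator Σ(z_t−z̄)² = 14.8750
r_1 = -1.2656 / 14.8750 = -0.085

-0.085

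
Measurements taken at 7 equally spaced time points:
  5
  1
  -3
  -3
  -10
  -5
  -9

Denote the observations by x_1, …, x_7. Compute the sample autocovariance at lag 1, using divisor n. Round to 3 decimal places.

7.953

Mean x̄ = (5 + 1 − 3 − 3 − 10 − 5 − 9)/7 = -3.4286
Deviations: 8.4286, 4.4286, 0.4286, 0.4286, -6.5714, -1.5714, -5.5714
Σ_{t=1}^{6}(x_t−x̄)(x_{t+1}−x̄) = 55.6735
γ_1 = 55.6735 / 7 = 7.953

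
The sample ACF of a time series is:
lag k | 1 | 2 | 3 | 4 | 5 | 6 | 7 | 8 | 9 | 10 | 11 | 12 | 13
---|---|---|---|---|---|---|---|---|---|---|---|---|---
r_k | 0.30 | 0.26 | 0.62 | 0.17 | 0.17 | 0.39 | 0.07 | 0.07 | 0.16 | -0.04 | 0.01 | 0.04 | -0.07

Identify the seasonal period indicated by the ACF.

The largest autocorrelation is r_3 = 0.62, with a weaker echo at lag 6 (0.39); the remaining lags stay at or below 0.30. The elevated value at lag 1 (0.30), dropping to 0.26 at lag 2, reflects decaying short-term dependence rather than seasonality.
The dominant spike at lag 3 indicates a seasonal period of 3.

3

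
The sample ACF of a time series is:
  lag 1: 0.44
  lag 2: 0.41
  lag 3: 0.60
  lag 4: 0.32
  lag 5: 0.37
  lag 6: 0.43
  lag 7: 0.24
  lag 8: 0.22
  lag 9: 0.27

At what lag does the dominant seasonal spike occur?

The largest autocorrelation is r_3 = 0.60; the remaining lags stay at or below 0.44. The elevated value at lag 1 (0.44), dropping to 0.41 at lag 2, reflects decaying short-term dependence rather than seasonality.
The dominant spike at lag 3 indicates a seasonal period of 3.

3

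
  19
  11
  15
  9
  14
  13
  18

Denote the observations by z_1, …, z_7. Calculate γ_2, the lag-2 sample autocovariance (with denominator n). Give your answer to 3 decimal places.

Mean z̄ = (19 + 11 + 15 + 9 + 14 + 13 + 18)/7 = 14.1429
Σ_{t=1}^{5}(z_t−z̄)(z_{t+2}−z̄) = 25.5306
γ_2 = 25.5306 / 7 = 3.647

3.647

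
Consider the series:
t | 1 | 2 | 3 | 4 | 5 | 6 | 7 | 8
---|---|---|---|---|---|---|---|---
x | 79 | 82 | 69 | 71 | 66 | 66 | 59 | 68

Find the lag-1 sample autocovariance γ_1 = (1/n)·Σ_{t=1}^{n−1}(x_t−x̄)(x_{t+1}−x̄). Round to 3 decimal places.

Mean x̄ = (79 + 82 + 69 + 71 + 66 + 66 + 59 + 68)/8 = 70.0000
Deviations: 9.0000, 12.0000, -1.0000, 1.0000, -4.0000, -4.0000, -11.0000, -2.0000
Σ_{t=1}^{7}(x_t−x̄)(x_{t+1}−x̄) = 173.0000
γ_1 = 173.0000 / 8 = 21.625

21.625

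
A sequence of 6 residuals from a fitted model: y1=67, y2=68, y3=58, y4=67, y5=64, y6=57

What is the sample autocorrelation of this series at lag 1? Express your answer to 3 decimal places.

-0.253

Mean ȳ = (67 + 68 + 58 + 67 + 64 + 57)/6 = 63.5000
Σ(y_t−ȳ)(y_{t+1}−ȳ) = (15.7500) + (-24.7500) + (-19.2500) + (1.7500) + (-3.2500) = -29.7500
Denominator Σ(y_t−ȳ)² = 117.5000
r_1 = -29.7500 / 117.5000 = -0.253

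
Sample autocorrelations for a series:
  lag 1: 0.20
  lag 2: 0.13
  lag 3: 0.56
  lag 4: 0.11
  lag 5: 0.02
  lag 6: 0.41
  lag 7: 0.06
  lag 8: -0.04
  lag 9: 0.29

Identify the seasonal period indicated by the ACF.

3

The largest autocorrelation is r_3 = 0.56, with weaker echoes at lags 6 (0.41) and 9 (0.29); the remaining lags stay at or below 0.20. The elevated value at lag 1 (0.20), dropping to 0.13 at lag 2, reflects decaying short-term dependence rather than seasonality.
The dominant spike at lag 3 indicates a seasonal period of 3.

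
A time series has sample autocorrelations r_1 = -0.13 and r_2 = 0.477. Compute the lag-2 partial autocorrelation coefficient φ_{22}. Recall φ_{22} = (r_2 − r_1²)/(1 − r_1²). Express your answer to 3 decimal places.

0.468

φ_{22} = (r_2 − r_1²) / (1 − r_1²)
r_1² = (-0.13)² = 0.0169
Numerator = 0.477 − 0.0169 = 0.4601; denominator = 1 − 0.0169 = 0.9831
φ_{22} = 0.4601 / 0.9831 = 0.468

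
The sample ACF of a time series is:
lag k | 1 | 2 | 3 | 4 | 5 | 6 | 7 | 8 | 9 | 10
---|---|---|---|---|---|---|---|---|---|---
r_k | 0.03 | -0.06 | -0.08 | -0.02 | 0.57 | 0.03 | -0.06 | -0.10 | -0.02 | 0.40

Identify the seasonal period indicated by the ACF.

5

The largest autocorrelation is r_5 = 0.57, with a weaker echo at lag 10 (0.40); the remaining lags stay at or below 0.03.
The dominant spike at lag 5 indicates a seasonal period of 5.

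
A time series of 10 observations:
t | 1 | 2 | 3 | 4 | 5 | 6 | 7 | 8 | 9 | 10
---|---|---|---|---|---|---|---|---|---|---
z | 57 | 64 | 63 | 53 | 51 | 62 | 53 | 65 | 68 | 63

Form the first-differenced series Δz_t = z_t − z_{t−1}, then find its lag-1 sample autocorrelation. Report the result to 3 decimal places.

First differences Δz: 7, -1, -10, -2, 11, -9, 12, 3, -5
Mean of differences = 0.6667
Numerator Σ(Δz_t−Δz̄)(Δz_{t+1}−Δz̄) = -188.1111
Denominator Σ(Δz_t−Δz̄)² = 530.0000
r_1(Δz) = -188.1111 / 530.0000 = -0.355

-0.355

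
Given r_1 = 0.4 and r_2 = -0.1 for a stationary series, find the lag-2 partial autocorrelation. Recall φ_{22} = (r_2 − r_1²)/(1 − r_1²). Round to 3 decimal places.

-0.310

φ_{22} = (r_2 − r_1²) / (1 − r_1²)
r_1² = (0.4)² = 0.16
Numerator = -0.1 − 0.1600 = -0.2600; denominator = 1 − 0.1600 = 0.8400
φ_{22} = -0.2600 / 0.8400 = -0.310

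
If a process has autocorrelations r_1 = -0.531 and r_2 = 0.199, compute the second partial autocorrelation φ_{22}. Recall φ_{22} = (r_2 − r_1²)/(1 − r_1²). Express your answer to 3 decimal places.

φ_{22} = (r_2 − r_1²) / (1 − r_1²)
r_1² = (-0.531)² = 0.281961
Numerator = 0.199 − 0.2820 = -0.0830; denominator = 1 − 0.2820 = 0.7180
φ_{22} = -0.0830 / 0.7180 = -0.116

-0.116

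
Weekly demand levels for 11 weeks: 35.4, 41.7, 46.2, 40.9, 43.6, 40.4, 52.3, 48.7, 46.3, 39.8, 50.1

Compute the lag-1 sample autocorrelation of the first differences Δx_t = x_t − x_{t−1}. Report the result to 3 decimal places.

First differences Δx: 6.3, 4.5, -5.3, 2.7, -3.2, 11.9, -3.6, -2.4, -6.5, 10.3
Mean of differences = 1.4700
Numerator Σ(Δx_t−Δx̄)(Δx_{t+1}−Δx̄) = -141.4479
Denominator Σ(Δx_t−Δx̄)² = 392.6210
r_1(Δx) = -141.4479 / 392.6210 = -0.360

-0.360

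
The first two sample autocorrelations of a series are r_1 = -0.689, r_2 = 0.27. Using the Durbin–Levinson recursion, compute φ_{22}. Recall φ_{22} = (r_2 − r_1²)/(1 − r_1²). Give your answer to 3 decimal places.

φ_{22} = (r_2 − r_1²) / (1 − r_1²)
r_1² = (-0.689)² = 0.474721
Numerator = 0.27 − 0.4747 = -0.2047; denominator = 1 − 0.4747 = 0.5253
φ_{22} = -0.2047 / 0.5253 = -0.390

-0.390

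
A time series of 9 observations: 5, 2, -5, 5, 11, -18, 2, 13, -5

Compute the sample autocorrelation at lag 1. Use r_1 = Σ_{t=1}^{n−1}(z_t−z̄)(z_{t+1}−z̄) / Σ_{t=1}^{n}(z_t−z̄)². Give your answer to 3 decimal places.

-0.359

Mean z̄ = (5 + 2 − 5 + 5 + 11 − 18 + 2 + 13 − 5)/9 = 1.1111
Numerator Σ_{t=1}^{8}(z_t−z̄)(z_{t+1}−z̄) = -255.3457
Denominator Σ(z_t−z̄)² = 710.8889
r_1 = -255.3457 / 710.8889 = -0.359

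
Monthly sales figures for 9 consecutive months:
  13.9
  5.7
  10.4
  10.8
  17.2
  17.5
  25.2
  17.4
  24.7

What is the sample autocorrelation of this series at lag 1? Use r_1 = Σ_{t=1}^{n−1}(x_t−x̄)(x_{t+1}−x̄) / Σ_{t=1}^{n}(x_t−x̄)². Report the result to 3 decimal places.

0.424

Mean x̄ = (13.9 + 5.7 + 10.4 + 10.8 + 17.2 + 17.5 + 25.2 + 17.4 + 24.7)/9 = 15.8667
Numerator Σ_{t=1}^{8}(x_t−x̄)(x_{t+1}−x̄) = 141.7922
Denominator Σ(x_t−x̄)² = 334.7200
r_1 = 141.7922 / 334.7200 = 0.424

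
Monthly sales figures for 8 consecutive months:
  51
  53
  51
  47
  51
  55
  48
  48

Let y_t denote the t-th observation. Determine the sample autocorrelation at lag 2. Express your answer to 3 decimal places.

Mean ȳ = (51 + 53 + 51 + 47 + 51 + 55 + 48 + 48)/8 = 50.5000
Σ(y_t−ȳ)(y_{t+2}−ȳ) = (0.2500) + (-8.7500) + (0.2500) + (-15.7500) + (-1.2500) + (-11.2500) = -36.5000
Denominator Σ(y_t−ȳ)² = 52.0000
r_2 = -36.5000 / 52.0000 = -0.702

-0.702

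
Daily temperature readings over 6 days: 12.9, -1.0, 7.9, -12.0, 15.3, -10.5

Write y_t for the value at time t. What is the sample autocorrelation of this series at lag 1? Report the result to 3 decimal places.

Mean ȳ = (12.9 − 1.0 + 7.9 − 12.0 + 15.3 − 10.5)/6 = 2.1000
Deviations from mean: 10.8000, -3.1000, 5.8000, -14.1000, 13.2000, -12.6000
Σ(y_t−ȳ)(y_{t+1}−ȳ) = (-33.4800) + (-17.9800) + (-81.7800) + (-186.1200) + (-166.3200) = -485.6800
Denominator Σ(y_t−ȳ)² = 691.7000
r_1 = -485.6800 / 691.7000 = -0.702

-0.702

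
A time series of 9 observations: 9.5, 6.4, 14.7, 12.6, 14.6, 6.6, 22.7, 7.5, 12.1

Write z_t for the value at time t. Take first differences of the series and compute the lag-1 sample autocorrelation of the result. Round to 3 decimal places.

-0.767

First differences Δz: -3.1, 8.3, -2.1, 2.0, -8.0, 16.1, -15.2, 4.6
Mean of differences = 0.3250
Numerator Σ(Δz_t−Δz̄)(Δz_{t+1}−Δz̄) = -507.2631
Denominator Σ(Δz_t−Δz̄)² = 661.4750
r_1(Δz) = -507.2631 / 661.4750 = -0.767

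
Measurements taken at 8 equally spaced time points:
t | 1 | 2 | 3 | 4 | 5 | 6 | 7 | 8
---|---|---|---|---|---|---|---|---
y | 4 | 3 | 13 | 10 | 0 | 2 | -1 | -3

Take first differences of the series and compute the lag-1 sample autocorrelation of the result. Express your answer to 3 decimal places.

First differences Δy: -1, 10, -3, -10, 2, -3, -2
Mean of differences = -1.0000
Numerator Σ(Δy_t−Δȳ)(Δy_{t+1}−Δȳ) = -35.0000
Denominator Σ(Δy_t−Δȳ)² = 220.0000
r_1(Δy) = -35.0000 / 220.0000 = -0.159

-0.159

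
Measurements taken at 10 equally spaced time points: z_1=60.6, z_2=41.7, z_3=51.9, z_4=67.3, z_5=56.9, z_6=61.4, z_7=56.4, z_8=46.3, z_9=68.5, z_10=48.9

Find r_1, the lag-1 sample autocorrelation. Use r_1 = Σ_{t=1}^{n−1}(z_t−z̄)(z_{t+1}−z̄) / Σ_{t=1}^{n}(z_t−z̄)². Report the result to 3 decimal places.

Mean z̄ = (60.6 + 41.7 + 51.9 + 67.3 + 56.9 + 61.4 + 56.4 + 46.3 + 68.5 + 48.9)/10 = 55.9900
Numerator Σ_{t=1}^{9}(z_t−z̄)(z_{t+1}−z̄) = -250.1461
Denominator Σ(z_t−z̄)² = 701.0290
r_1 = -250.1461 / 701.0290 = -0.357

-0.357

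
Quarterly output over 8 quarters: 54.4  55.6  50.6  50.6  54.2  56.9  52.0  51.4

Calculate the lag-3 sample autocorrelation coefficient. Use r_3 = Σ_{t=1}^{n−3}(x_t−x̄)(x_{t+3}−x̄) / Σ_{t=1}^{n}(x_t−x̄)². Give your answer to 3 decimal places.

Mean x̄ = (54.4 + 55.6 + 50.6 + 50.6 + 54.2 + 56.9 + 52.0 + 51.4)/8 = 53.2125
Σ(x_t−x̄)(x_{t+3}−x̄) = (-3.1023) + (2.3577) + (-9.6336) + (3.1677) + (-1.7898) = -9.0005
Denominator Σ(x_t−x̄)² = 40.0888
r_3 = -9.0005 / 40.0888 = -0.225

-0.225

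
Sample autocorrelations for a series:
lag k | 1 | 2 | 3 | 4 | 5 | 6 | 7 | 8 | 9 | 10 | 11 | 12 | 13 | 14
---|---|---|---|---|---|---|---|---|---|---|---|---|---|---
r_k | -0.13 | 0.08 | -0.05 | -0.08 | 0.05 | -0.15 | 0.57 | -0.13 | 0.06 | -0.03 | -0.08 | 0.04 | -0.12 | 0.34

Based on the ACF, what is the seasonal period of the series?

7

The largest autocorrelation is r_7 = 0.57, with a weaker echo at lag 14 (0.34); the remaining lags stay at or below 0.08.
The dominant spike at lag 7 indicates a seasonal period of 7.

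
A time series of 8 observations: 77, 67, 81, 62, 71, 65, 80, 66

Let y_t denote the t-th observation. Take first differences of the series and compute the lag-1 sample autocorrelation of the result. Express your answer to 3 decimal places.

-0.775

First differences Δy: -10, 14, -19, 9, -6, 15, -14
Mean of differences = -1.5714
Numerator Σ(Δy_t−Δȳ)(Δy_{t+1}−Δȳ) = -913.0408
Denominator Σ(Δy_t−Δȳ)² = 1177.7143
r_1(Δy) = -913.0408 / 1177.7143 = -0.775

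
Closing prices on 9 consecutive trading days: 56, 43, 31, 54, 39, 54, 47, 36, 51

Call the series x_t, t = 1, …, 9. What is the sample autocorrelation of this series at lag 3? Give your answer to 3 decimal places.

Mean x̄ = (56 + 43 + 31 + 54 + 39 + 54 + 47 + 36 + 51)/9 = 45.6667
Σ(x_t−x̄)(x_{t+3}−x̄) = (86.1111) + (17.7778) + (-122.2222) + (11.1111) + (64.4444) + (44.4444) = 101.6667
Denominator Σ(x_t−x̄)² = 636.0000
r_3 = 101.6667 / 636.0000 = 0.160

0.160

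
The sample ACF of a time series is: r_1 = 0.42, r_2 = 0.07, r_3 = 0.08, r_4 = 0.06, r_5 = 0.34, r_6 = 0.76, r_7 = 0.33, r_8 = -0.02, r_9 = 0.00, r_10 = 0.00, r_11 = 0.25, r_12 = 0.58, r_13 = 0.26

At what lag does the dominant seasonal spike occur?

6

The largest autocorrelation is r_6 = 0.76, with a weaker echo at lag 12 (0.58); the remaining lags stay at or below 0.42. The elevated value at lag 1 (0.42), dropping to 0.07 at lag 2, reflects decaying short-term dependence rather than seasonality.
The dominant spike at lag 6 indicates a seasonal period of 6.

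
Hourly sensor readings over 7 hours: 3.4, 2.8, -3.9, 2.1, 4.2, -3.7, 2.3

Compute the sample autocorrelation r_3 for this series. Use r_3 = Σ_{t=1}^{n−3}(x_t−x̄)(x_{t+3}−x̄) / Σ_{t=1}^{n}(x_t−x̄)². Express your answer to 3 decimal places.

0.481

Mean x̄ = (3.4 + 2.8 − 3.9 + 2.1 + 4.2 − 3.7 + 2.3)/7 = 1.0286
Deviations from mean: 2.3714, 1.7714, -4.9286, 1.0714, 3.1714, -4.7286, 1.2714
Σ(x_t−x̄)(x_{t+3}−x̄) = (2.5408) + (5.6180) + (23.3051) + (1.3622) = 32.8261
Denominator Σ(x_t−x̄)² = 68.2343
r_3 = 32.8261 / 68.2343 = 0.481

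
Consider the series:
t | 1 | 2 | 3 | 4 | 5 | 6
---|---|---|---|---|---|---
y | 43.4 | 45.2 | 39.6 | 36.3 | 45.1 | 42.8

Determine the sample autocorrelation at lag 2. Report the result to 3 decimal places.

Mean ȳ = (43.4 + 45.2 + 39.6 + 36.3 + 45.1 + 42.8)/6 = 42.0667
Deviations from mean: 1.3333, 3.1333, -2.4667, -5.7667, 3.0333, 0.7333
Σ(y_t−ȳ)(y_{t+2}−ȳ) = (-3.2889) + (-18.0689) + (-7.4822) + (-4.2289) = -33.0689
Denominator Σ(y_t−ȳ)² = 60.6733
r_2 = -33.0689 / 60.6733 = -0.545

-0.545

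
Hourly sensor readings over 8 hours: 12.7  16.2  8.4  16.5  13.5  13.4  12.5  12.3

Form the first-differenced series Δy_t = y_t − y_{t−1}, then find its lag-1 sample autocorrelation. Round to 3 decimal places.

-0.770

First differences Δy: 3.5, -7.8, 8.1, -3.0, -0.1, -0.9, -0.2
Mean of differences = -0.0571
Numerator Σ(Δy_t−Δȳ)(Δy_{t+1}−Δȳ) = -114.4247
Denominator Σ(Δy_t−Δȳ)² = 148.5371
r_1(Δy) = -114.4247 / 148.5371 = -0.770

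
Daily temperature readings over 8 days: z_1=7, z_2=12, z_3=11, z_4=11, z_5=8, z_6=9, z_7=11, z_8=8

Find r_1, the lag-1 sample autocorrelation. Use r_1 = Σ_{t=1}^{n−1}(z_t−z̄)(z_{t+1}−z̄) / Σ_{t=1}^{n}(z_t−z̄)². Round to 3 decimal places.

Mean z̄ = (7 + 12 + 11 + 11 + 8 + 9 + 11 + 8)/8 = 9.6250
Deviations from mean: -2.6250, 2.3750, 1.3750, 1.3750, -1.6250, -0.6250, 1.3750, -1.6250
Σ(z_t−z̄)(z_{t+1}−z̄) = (-6.2344) + (3.2656) + (1.8906) + (-2.2344) + (1.0156) + (-0.8594) + (-2.2344) = -5.3906
Denominator Σ(z_t−z̄)² = 23.8750
r_1 = -5.3906 / 23.8750 = -0.226

-0.226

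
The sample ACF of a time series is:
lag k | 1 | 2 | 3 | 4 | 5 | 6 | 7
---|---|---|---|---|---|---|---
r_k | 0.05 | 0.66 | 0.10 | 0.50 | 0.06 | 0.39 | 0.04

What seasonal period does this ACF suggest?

The largest autocorrelation is r_2 = 0.66, with weaker echoes at lags 4 (0.50) and 6 (0.39); the remaining lags stay at or below 0.10.
The dominant spike at lag 2 indicates a seasonal period of 2.

2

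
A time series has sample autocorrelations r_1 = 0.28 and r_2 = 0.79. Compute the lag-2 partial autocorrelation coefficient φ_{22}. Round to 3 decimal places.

φ_{22} = (r_2 − r_1²) / (1 − r_1²)
r_1² = (0.28)² = 0.0784
Numerator = 0.79 − 0.0784 = 0.7116; denominator = 1 − 0.0784 = 0.9216
φ_{22} = 0.7116 / 0.9216 = 0.772

0.772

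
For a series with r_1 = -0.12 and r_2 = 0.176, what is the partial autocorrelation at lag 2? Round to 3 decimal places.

φ_{22} = (r_2 − r_1²) / (1 − r_1²)
r_1² = (-0.12)² = 0.0144
Numerator = 0.176 − 0.0144 = 0.1616; denominator = 1 − 0.0144 = 0.9856
φ_{22} = 0.1616 / 0.9856 = 0.164

0.164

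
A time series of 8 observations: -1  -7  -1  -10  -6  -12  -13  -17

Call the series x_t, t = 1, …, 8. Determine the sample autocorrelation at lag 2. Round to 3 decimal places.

Mean x̄ = (-1 − 7 − 1 − 10 − 6 − 12 − 13 − 17)/8 = -8.3750
Deviations from mean: 7.3750, 1.3750, 7.3750, -1.6250, 2.3750, -3.6250, -4.6250, -8.6250
Numerator Σ_{t=1}^{6}(x_t−x̄)(x_{t+2}−x̄) = 95.8438
Denominator Σ(x_t−x̄)² = 227.8750
r_2 = 95.8438 / 227.8750 = 0.421

0.421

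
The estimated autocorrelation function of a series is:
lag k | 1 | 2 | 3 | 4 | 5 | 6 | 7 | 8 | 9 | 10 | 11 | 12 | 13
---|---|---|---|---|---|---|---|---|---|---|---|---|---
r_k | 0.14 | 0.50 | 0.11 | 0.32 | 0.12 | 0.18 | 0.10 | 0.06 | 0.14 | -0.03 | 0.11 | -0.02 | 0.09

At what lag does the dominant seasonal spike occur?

The largest autocorrelation is r_2 = 0.50, with weaker echoes at lags 4 (0.32) and 6 (0.18); the remaining lags stay at or below 0.14.
The dominant spike at lag 2 indicates a seasonal period of 2.

2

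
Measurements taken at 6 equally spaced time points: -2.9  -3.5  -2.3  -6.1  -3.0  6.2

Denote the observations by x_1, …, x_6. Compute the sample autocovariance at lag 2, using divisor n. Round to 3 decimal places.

-4.436

Mean x̄ = (-2.9 − 3.5 − 2.3 − 6.1 − 3.0 + 6.2)/6 = -1.9333
Deviations: -0.9667, -1.5667, -0.3667, -4.1667, -1.0667, 8.1333
Σ_{t=1}^{4}(x_t−x̄)(x_{t+2}−x̄) = -26.6156
γ_2 = -26.6156 / 6 = -4.436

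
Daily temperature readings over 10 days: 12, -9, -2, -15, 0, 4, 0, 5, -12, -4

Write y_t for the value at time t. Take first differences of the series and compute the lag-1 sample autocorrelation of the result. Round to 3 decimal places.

-0.505

First differences Δy: -21, 7, -13, 15, 4, -4, 5, -17, 8
Mean of differences = -1.7778
Numerator Σ(Δy_t−Δȳ)(Δy_{t+1}−Δȳ) = -638.4938
Denominator Σ(Δy_t−Δȳ)² = 1265.5556
r_1(Δy) = -638.4938 / 1265.5556 = -0.505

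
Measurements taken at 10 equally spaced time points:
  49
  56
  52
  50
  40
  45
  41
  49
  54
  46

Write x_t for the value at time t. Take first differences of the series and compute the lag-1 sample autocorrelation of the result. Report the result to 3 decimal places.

First differences Δx: 7, -4, -2, -10, 5, -4, 8, 5, -8
Mean of differences = -0.3333
Numerator Σ(Δx_t−Δx̄)(Δx_{t+1}−Δx̄) = -102.7778
Denominator Σ(Δx_t−Δx̄)² = 362.0000
r_1(Δx) = -102.7778 / 362.0000 = -0.284

-0.284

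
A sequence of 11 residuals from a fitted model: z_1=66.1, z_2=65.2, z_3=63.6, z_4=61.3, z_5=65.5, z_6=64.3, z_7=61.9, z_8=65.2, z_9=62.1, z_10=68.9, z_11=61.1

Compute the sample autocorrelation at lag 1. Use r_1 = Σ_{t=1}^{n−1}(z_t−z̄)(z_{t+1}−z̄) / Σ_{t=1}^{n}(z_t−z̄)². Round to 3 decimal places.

Mean z̄ = (66.1 + 65.2 + 63.6 + 61.3 + 65.5 + 64.3 + 61.9 + 65.2 + 62.1 + 68.9 + 61.1)/11 = 64.1091
Numerator Σ_{t=1}^{10}(z_t−z̄)(z_{t+1}−z̄) = -29.6601
Denominator Σ(z_t−z̄)² = 57.3891
r_1 = -29.6601 / 57.3891 = -0.517

-0.517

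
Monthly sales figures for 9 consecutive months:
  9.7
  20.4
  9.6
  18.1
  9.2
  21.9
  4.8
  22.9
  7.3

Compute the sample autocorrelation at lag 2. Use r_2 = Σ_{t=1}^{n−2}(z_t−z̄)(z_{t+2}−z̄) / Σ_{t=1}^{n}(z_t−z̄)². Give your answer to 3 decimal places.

0.702

Mean z̄ = (9.7 + 20.4 + 9.6 + 18.1 + 9.2 + 21.9 + 4.8 + 22.9 + 7.3)/9 = 13.7667
Σ(z_t−z̄)(z_{t+2}−z̄) = (16.9444) + (28.7444) + (19.0278) + (35.2444) + (40.9478) + (74.2844) + (57.9844) = 273.1778
Denominator Σ(z_t−z̄)² = 389.3200
r_2 = 273.1778 / 389.3200 = 0.702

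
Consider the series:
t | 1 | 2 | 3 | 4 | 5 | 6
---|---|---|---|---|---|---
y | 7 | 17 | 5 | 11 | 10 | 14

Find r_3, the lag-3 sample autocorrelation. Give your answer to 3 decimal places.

Mean ȳ = (7 + 17 + 5 + 11 + 10 + 14)/6 = 10.6667
Deviations from mean: -3.6667, 6.3333, -5.6667, 0.3333, -0.6667, 3.3333
Numerator Σ_{t=1}^{3}(y_t−ȳ)(y_{t+3}−ȳ) = -24.3333
Denominator Σ(y_t−ȳ)² = 97.3333
r_3 = -24.3333 / 97.3333 = -0.250

-0.250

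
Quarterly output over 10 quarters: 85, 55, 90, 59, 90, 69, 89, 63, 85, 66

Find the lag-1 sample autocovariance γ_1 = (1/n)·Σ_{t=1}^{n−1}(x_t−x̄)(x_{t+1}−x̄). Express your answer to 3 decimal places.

-153.201

Mean x̄ = (85 + 55 + 90 + 59 + 90 + 69 + 89 + 63 + 85 + 66)/10 = 75.1000
Σ_{t=1}^{9}(x_t−x̄)(x_{t+1}−x̄) = -1532.0100
γ_1 = -1532.0100 / 10 = -153.201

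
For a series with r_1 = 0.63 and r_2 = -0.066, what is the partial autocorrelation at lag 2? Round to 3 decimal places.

φ_{22} = (r_2 − r_1²) / (1 − r_1²)
r_1² = (0.63)² = 0.3969
Numerator = -0.066 − 0.3969 = -0.4629; denominator = 1 − 0.3969 = 0.6031
φ_{22} = -0.4629 / 0.6031 = -0.768

-0.768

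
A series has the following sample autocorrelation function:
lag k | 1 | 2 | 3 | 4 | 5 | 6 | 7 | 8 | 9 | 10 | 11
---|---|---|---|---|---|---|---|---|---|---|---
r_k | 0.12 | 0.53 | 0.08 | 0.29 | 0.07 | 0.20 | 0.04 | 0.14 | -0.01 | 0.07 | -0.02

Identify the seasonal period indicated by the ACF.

The largest autocorrelation is r_2 = 0.53, with weaker echoes at lags 4 (0.29) and 6 (0.20); the remaining lags stay at or below 0.14.
The dominant spike at lag 2 indicates a seasonal period of 2.

2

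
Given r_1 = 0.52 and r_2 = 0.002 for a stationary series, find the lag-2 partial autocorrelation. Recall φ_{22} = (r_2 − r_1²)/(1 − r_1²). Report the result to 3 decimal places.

φ_{22} = (r_2 − r_1²) / (1 − r_1²)
r_1² = (0.52)² = 0.2704
Numerator = 0.002 − 0.2704 = -0.2684; denominator = 1 − 0.2704 = 0.7296
φ_{22} = -0.2684 / 0.7296 = -0.368

-0.368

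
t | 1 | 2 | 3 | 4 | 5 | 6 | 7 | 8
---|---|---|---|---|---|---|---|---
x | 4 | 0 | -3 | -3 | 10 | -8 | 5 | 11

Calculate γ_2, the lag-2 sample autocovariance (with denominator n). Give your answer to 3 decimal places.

-7.000

Mean x̄ = (4 + 0 − 3 − 3 + 10 − 8 + 5 + 11)/8 = 2.0000
Σ_{t=1}^{6}(x_t−x̄)(x_{t+2}−x̄) = -56.0000
γ_2 = -56.0000 / 8 = -7.000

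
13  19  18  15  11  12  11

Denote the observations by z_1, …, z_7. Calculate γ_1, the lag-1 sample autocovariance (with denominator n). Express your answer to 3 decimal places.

Mean z̄ = (13 + 19 + 18 + 15 + 11 + 12 + 11)/7 = 14.1429
Σ_{t=1}^{6}(z_t−z̄)(z_{t+1}−z̄) = 27.2653
γ_1 = 27.2653 / 7 = 3.895

3.895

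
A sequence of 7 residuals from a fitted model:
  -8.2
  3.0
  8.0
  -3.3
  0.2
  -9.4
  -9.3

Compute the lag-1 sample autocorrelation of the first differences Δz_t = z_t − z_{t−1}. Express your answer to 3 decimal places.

-0.201

First differences Δz: 11.2, 5.0, -11.3, 3.5, -9.6, 0.1
Mean of differences = -0.1833
Numerator Σ(Δz_t−Δz̄)(Δz_{t+1}−Δz̄) = -76.9169
Denominator Σ(Δz_t−Δz̄)² = 382.3483
r_1(Δz) = -76.9169 / 382.3483 = -0.201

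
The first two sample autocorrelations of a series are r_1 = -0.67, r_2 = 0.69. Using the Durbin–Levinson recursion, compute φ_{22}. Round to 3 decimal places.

φ_{22} = (r_2 − r_1²) / (1 − r_1²)
r_1² = (-0.67)² = 0.4489
Numerator = 0.69 − 0.4489 = 0.2411; denominator = 1 − 0.4489 = 0.5511
φ_{22} = 0.2411 / 0.5511 = 0.437

0.437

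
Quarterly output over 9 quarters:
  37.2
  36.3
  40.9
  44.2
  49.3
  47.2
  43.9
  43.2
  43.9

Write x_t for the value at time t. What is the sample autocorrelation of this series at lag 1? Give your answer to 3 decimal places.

Mean x̄ = (37.2 + 36.3 + 40.9 + 44.2 + 49.3 + 47.2 + 43.9 + 43.2 + 43.9)/9 = 42.9000
Numerator Σ_{t=1}^{8}(x_t−x̄)(x_{t+1}−x̄) = 88.9600
Denominator Σ(x_t−x̄)² = 143.2800
r_1 = 88.9600 / 143.2800 = 0.621

0.621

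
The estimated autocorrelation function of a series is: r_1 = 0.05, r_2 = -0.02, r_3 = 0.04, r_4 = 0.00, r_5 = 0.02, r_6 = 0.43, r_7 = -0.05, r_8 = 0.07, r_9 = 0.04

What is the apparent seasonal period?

The largest autocorrelation is r_6 = 0.43; the remaining lags stay at or below 0.07.
The dominant spike at lag 6 indicates a seasonal period of 6.

6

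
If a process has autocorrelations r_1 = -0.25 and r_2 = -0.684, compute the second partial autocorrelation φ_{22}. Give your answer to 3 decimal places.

-0.796

φ_{22} = (r_2 − r_1²) / (1 − r_1²)
r_1² = (-0.25)² = 0.0625
Numerator = -0.684 − 0.0625 = -0.7465; denominator = 1 − 0.0625 = 0.9375
φ_{22} = -0.7465 / 0.9375 = -0.796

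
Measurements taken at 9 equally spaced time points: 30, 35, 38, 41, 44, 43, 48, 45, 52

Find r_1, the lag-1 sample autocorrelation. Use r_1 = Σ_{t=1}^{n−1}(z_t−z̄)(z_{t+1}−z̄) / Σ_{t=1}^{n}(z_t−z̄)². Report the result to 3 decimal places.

0.473

Mean z̄ = (30 + 35 + 38 + 41 + 44 + 43 + 48 + 45 + 52)/9 = 41.7778
Numerator Σ_{t=1}^{8}(z_t−z̄)(z_{t+1}−z̄) = 169.9506
Denominator Σ(z_t−z̄)² = 359.5556
r_1 = 169.9506 / 359.5556 = 0.473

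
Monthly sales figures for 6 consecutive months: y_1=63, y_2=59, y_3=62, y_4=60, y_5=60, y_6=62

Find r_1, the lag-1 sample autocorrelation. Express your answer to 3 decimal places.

-0.583

Mean ȳ = (63 + 59 + 62 + 60 + 60 + 62)/6 = 61.0000
Deviations from mean: 2.0000, -2.0000, 1.0000, -1.0000, -1.0000, 1.0000
Σ(y_t−ȳ)(y_{t+1}−ȳ) = (-4.0000) + (-2.0000) + (-1.0000) + (1.0000) + (-1.0000) = -7.0000
Denominator Σ(y_t−ȳ)² = 12.0000
r_1 = -7.0000 / 12.0000 = -0.583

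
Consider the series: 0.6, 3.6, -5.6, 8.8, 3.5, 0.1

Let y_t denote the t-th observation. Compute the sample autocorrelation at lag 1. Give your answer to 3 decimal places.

Mean ȳ = (0.6 + 3.6 − 5.6 + 8.8 + 3.5 + 0.1)/6 = 1.8333
Deviations from mean: -1.2333, 1.7667, -7.4333, 6.9667, 1.6667, -1.7333
Σ(y_t−ȳ)(y_{t+1}−ȳ) = (-2.1789) + (-13.1322) + (-51.7856) + (11.6111) + (-2.8889) = -58.3744
Denominator Σ(y_t−ȳ)² = 114.2133
r_1 = -58.3744 / 114.2133 = -0.511

-0.511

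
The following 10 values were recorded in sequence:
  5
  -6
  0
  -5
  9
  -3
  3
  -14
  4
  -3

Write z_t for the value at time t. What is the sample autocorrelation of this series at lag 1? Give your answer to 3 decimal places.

-0.591

Mean z̄ = (5 − 6 + 0 − 5 + 9 − 3 + 3 − 14 + 4 − 3)/10 = -1.0000
Numerator Σ_{t=1}^{9}(z_t−z̄)(z_{t+1}−z̄) = -234.0000
Denominator Σ(z_t−z̄)² = 396.0000
r_1 = -234.0000 / 396.0000 = -0.591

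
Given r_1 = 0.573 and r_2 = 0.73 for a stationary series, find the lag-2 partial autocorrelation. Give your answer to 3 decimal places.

φ_{22} = (r_2 − r_1²) / (1 − r_1²)
r_1² = (0.573)² = 0.328329
Numerator = 0.73 − 0.3283 = 0.4017; denominator = 1 − 0.3283 = 0.6717
φ_{22} = 0.4017 / 0.6717 = 0.598

0.598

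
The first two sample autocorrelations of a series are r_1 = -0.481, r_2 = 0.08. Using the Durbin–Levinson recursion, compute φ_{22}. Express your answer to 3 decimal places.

-0.197

φ_{22} = (r_2 − r_1²) / (1 − r_1²)
r_1² = (-0.481)² = 0.231361
Numerator = 0.08 − 0.2314 = -0.1514; denominator = 1 − 0.2314 = 0.7686
φ_{22} = -0.1514 / 0.7686 = -0.197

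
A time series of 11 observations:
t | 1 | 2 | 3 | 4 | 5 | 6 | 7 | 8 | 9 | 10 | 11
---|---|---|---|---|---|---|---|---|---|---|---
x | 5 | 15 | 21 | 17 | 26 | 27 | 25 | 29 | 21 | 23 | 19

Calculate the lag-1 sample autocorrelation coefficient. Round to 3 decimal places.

0.355

Mean x̄ = (5 + 15 + 21 + 17 + 26 + 27 + 25 + 29 + 21 + 23 + 19)/11 = 20.7273
Numerator Σ_{t=1}^{10}(x_t−x̄)(x_{t+1}−x̄) = 162.0165
Denominator Σ(x_t−x̄)² = 456.1818
r_1 = 162.0165 / 456.1818 = 0.355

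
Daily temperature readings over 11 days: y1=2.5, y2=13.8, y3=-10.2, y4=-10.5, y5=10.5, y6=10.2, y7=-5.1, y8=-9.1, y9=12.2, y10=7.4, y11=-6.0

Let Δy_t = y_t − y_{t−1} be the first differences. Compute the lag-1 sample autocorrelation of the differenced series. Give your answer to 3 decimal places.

-0.166

First differences Δy: 11.3, -24.0, -0.3, 21.0, -0.3, -15.3, -4.0, 21.3, -4.8, -13.4
Mean of differences = -0.8500
Numerator Σ(Δy_t−Δȳ)(Δy_{t+1}−Δȳ) = -340.0925
Denominator Σ(Δy_t−Δȳ)² = 2044.0250
r_1(Δy) = -340.0925 / 2044.0250 = -0.166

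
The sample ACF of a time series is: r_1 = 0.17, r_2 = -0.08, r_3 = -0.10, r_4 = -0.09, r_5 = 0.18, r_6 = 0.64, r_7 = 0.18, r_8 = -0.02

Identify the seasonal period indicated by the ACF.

The largest autocorrelation is r_6 = 0.64; the remaining lags stay at or below 0.18.
The dominant spike at lag 6 indicates a seasonal period of 6.

6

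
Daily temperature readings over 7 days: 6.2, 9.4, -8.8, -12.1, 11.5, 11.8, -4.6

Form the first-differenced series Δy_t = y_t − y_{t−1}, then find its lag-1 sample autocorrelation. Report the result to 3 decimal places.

First differences Δy: 3.2, -18.2, -3.3, 23.6, 0.3, -16.4
Mean of differences = -1.8000
Numerator Σ(Δy_t−Δȳ)(Δy_{t+1}−Δȳ) = -72.8200
Denominator Σ(Δy_t−Δȳ)² = 1158.9400
r_1(Δy) = -72.8200 / 1158.9400 = -0.063

-0.063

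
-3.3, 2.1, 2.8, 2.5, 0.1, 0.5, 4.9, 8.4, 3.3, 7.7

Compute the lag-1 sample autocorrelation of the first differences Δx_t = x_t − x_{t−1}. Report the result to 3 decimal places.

First differences Δx: 5.4, 0.7, -0.3, -2.4, 0.4, 4.4, 3.5, -5.1, 4.4
Mean of differences = 1.2222
Numerator Σ(Δx_t−Δx̄)(Δx_{t+1}−Δx̄) = -22.7605
Denominator Σ(Δx_t−Δx̄)² = 99.1956
r_1(Δx) = -22.7605 / 99.1956 = -0.229

-0.229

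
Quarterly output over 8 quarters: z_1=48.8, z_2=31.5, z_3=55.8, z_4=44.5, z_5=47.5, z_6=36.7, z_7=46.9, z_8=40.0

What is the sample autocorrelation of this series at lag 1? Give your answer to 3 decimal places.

-0.632

Mean z̄ = (48.8 + 31.5 + 55.8 + 44.5 + 47.5 + 36.7 + 46.9 + 40.0)/8 = 43.9625
Deviations from mean: 4.8375, -12.4625, 11.8375, 0.5375, 3.5375, -7.2625, 2.9375, -3.9625
Σ(z_t−z̄)(z_{t+1}−z̄) = (-60.2873) + (-147.5248) + (6.3627) + (1.9014) + (-25.6911) + (-21.3336) + (-11.6398) = -258.2127
Denominator Σ(z_t−z̄)² = 408.7188
r_1 = -258.2127 / 408.7188 = -0.632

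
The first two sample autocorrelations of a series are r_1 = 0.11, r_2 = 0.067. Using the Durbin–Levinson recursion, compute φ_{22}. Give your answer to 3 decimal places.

0.056

φ_{22} = (r_2 − r_1²) / (1 − r_1²)
r_1² = (0.11)² = 0.0121
Numerator = 0.067 − 0.0121 = 0.0549; denominator = 1 − 0.0121 = 0.9879
φ_{22} = 0.0549 / 0.9879 = 0.056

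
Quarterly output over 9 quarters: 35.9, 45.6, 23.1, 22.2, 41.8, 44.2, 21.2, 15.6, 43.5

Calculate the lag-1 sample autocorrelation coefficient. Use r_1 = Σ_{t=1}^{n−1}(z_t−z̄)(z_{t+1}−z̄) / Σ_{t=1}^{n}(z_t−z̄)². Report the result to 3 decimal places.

-0.084

Mean z̄ = (35.9 + 45.6 + 23.1 + 22.2 + 41.8 + 44.2 + 21.2 + 15.6 + 43.5)/9 = 32.5667
Numerator Σ_{t=1}^{8}(z_t−z̄)(z_{t+1}−z̄) = -94.9844
Denominator Σ(z_t−z̄)² = 1135.2600
r_1 = -94.9844 / 1135.2600 = -0.084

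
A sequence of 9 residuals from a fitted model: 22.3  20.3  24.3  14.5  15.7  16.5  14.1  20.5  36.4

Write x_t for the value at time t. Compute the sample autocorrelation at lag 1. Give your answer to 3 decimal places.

Mean x̄ = (22.3 + 20.3 + 24.3 + 14.5 + 15.7 + 16.5 + 14.1 + 20.5 + 36.4)/9 = 20.5111
Numerator Σ_{t=1}^{8}(x_t−x̄)(x_{t+1}−x̄) = 49.8754
Denominator Σ(x_t−x̄)² = 386.5289
r_1 = 49.8754 / 386.5289 = 0.129

0.129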